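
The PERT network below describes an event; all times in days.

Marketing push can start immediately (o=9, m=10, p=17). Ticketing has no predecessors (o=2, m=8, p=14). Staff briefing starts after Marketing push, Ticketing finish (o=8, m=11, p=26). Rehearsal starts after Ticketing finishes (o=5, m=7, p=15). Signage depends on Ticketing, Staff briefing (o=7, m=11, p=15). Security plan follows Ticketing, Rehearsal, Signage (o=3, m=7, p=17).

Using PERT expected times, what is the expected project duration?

43 days

te_Marketing push = (9 + 4·10 + 17)/6 = 66/6 = 11
te_Ticketing = (2 + 4·8 + 14)/6 = 48/6 = 8
te_Staff briefing = (8 + 4·11 + 26)/6 = 78/6 = 13
te_Rehearsal = (5 + 4·7 + 15)/6 = 48/6 = 8
te_Signage = (7 + 4·11 + 15)/6 = 66/6 = 11
te_Security plan = (3 + 4·7 + 17)/6 = 48/6 = 8

Forward pass:
ES_Marketing push = 0; EF_Marketing push = 11
ES_Ticketing = 0; EF_Ticketing = 8
ES_Staff briefing = max(EF_Marketing push=11, EF_Ticketing=8) = 11; EF_Staff briefing = 11+13 = 24
ES_Rehearsal = 8; EF_Rehearsal = 8+8 = 16
ES_Signage = max(EF_Ticketing=8, EF_Staff briefing=24) = 24; EF_Signage = 24+11 = 35
ES_Security plan = max(EF_Ticketing=8, EF_Rehearsal=16, EF_Signage=35) = 35; EF_Security plan = 35+8 = 43
Expected project duration μ = 43 days. Critical path: Marketing push → Staff briefing → Signage → Security plan.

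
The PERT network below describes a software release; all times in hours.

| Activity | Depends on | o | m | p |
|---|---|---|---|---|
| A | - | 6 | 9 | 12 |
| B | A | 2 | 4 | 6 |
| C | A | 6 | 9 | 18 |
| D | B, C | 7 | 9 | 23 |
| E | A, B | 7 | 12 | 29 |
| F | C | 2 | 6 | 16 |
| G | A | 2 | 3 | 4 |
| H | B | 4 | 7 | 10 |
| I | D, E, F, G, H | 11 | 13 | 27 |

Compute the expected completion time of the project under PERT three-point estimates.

45 hours

te_A = (6 + 4·9 + 12)/6 = 54/6 = 9
te_B = (2 + 4·4 + 6)/6 = 24/6 = 4
te_C = (6 + 4·9 + 18)/6 = 60/6 = 10
te_D = (7 + 4·9 + 23)/6 = 66/6 = 11
te_E = (7 + 4·12 + 29)/6 = 84/6 = 14
te_F = (2 + 4·6 + 16)/6 = 42/6 = 7
te_G = (2 + 4·3 + 4)/6 = 18/6 = 3
te_H = (4 + 4·7 + 10)/6 = 42/6 = 7
te_I = (11 + 4·13 + 27)/6 = 90/6 = 15

Forward pass:
ES_A = 0; EF_A = 9
ES_B = 9; EF_B = 9+4 = 13
ES_C = 9; EF_C = 9+10 = 19
ES_D = max(EF_B=13, EF_C=19) = 19; EF_D = 19+11 = 30
ES_E = max(EF_A=9, EF_B=13) = 13; EF_E = 13+14 = 27
ES_F = 19; EF_F = 19+7 = 26
ES_G = 9; EF_G = 9+3 = 12
ES_H = 13; EF_H = 13+7 = 20
ES_I = max(EF_D=30, EF_E=27, EF_F=26, EF_G=12, EF_H=20) = 30; EF_I = 30+15 = 45
Expected project duration μ = 45 hours. Critical path: A → C → D → I.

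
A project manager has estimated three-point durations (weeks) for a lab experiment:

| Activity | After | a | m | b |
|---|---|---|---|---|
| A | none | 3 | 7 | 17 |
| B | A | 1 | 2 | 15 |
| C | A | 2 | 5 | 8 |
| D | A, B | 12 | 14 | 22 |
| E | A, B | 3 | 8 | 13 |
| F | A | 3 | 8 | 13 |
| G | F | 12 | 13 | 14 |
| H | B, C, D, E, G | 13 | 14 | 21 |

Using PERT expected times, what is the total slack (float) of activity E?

te_A = (3 + 4·7 + 17)/6 = 48/6 = 8
te_B = (1 + 4·2 + 15)/6 = 24/6 = 4
te_C = (2 + 4·5 + 8)/6 = 30/6 = 5
te_D = (12 + 4·14 + 22)/6 = 90/6 = 15
te_E = (3 + 4·8 + 13)/6 = 48/6 = 8
te_F = (3 + 4·8 + 13)/6 = 48/6 = 8
te_G = (12 + 4·13 + 14)/6 = 78/6 = 13
te_H = (13 + 4·14 + 21)/6 = 90/6 = 15

Forward pass:
ES_A = 0; EF_A = 8
ES_B = 8; EF_B = 8+4 = 12
ES_C = 8; EF_C = 8+5 = 13
ES_D = max(EF_A=8, EF_B=12) = 12; EF_D = 12+15 = 27
ES_E = max(EF_A=8, EF_B=12) = 12; EF_E = 12+8 = 20
ES_F = 8; EF_F = 8+8 = 16
ES_G = 16; EF_G = 16+13 = 29
ES_H = max(EF_B=12, EF_C=13, EF_D=27, EF_E=20, EF_G=29) = 29; EF_H = 29+15 = 44
Expected project duration μ = 44 weeks. Critical path: A → F → G → H.

Backward pass:
LF_H = 44; LS_H = 44−15 = 29
LF_G = LS_H = 29; LS_G = 29−13 = 16
LF_F = LS_G = 16; LS_F = 16−8 = 8
LF_E = LS_H = 29; LS_E = 29−8 = 21
LF_D = LS_H = 29; LS_D = 29−15 = 14
LF_C = LS_H = 29; LS_C = 29−5 = 24
LF_B = min(LS_D=14, LS_E=21, LS_H=29) = 14; LS_B = 14−4 = 10
LF_A = min(LS_B=10, LS_C=24, LS_D=14, LS_E=21, LS_F=8) = 8; LS_A = 8−8 = 0
Slack_E = LS_E − ES_E = 21 − 12 = 9

9 weeks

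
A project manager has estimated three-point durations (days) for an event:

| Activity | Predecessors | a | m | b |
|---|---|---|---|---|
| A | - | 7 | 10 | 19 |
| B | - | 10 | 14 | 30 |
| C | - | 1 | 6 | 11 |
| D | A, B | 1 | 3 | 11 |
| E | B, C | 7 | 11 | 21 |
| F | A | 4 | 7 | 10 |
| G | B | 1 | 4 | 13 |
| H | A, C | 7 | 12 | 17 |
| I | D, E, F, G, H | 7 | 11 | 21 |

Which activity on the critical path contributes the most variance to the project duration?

te_A = (7 + 4·10 + 19)/6 = 66/6 = 11; σ²_A = ((19−7)/6)² = 4.000
te_B = (10 + 4·14 + 30)/6 = 96/6 = 16; σ²_B = ((30−10)/6)² = 11.111
te_C = (1 + 4·6 + 11)/6 = 36/6 = 6; σ²_C = ((11−1)/6)² = 2.778
te_D = (1 + 4·3 + 11)/6 = 24/6 = 4; σ²_D = ((11−1)/6)² = 2.778
te_E = (7 + 4·11 + 21)/6 = 72/6 = 12; σ²_E = ((21−7)/6)² = 5.444
te_F = (4 + 4·7 + 10)/6 = 42/6 = 7; σ²_F = ((10−4)/6)² = 1.000
te_G = (1 + 4·4 + 13)/6 = 30/6 = 5; σ²_G = ((13−1)/6)² = 4.000
te_H = (7 + 4·12 + 17)/6 = 72/6 = 12; σ²_H = ((17−7)/6)² = 2.778
te_I = (7 + 4·11 + 21)/6 = 72/6 = 12; σ²_I = ((21−7)/6)² = 5.444

Forward pass:
ES_A = 0; EF_A = 11
ES_B = 0; EF_B = 16
ES_C = 0; EF_C = 6
ES_D = max(EF_A=11, EF_B=16) = 16; EF_D = 16+4 = 20
ES_E = max(EF_B=16, EF_C=6) = 16; EF_E = 16+12 = 28
ES_F = 11; EF_F = 11+7 = 18
ES_G = 16; EF_G = 16+5 = 21
ES_H = max(EF_A=11, EF_C=6) = 11; EF_H = 11+12 = 23
ES_I = max(EF_D=20, EF_E=28, EF_F=18, EF_G=21, EF_H=23) = 28; EF_I = 28+12 = 40
Expected project duration μ = 40 days. Critical path: B → E → I.

Variances on critical path: σ²_B=11.111, σ²_E=5.444, σ²_I=5.444.
Largest is σ²_B = 11.111.

B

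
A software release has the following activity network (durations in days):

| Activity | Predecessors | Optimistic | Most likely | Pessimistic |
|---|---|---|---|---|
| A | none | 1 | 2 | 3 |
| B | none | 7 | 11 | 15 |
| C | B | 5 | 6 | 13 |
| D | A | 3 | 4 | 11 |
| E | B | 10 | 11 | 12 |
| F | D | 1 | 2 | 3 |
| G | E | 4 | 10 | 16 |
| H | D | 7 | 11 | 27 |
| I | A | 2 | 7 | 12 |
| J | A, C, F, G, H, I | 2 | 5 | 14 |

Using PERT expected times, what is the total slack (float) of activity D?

te_A = (1 + 4·2 + 3)/6 = 12/6 = 2
te_B = (7 + 4·11 + 15)/6 = 66/6 = 11
te_C = (5 + 4·6 + 13)/6 = 42/6 = 7
te_D = (3 + 4·4 + 11)/6 = 30/6 = 5
te_E = (10 + 4·11 + 12)/6 = 66/6 = 11
te_F = (1 + 4·2 + 3)/6 = 12/6 = 2
te_G = (4 + 4·10 + 16)/6 = 60/6 = 10
te_H = (7 + 4·11 + 27)/6 = 78/6 = 13
te_I = (2 + 4·7 + 12)/6 = 42/6 = 7
te_J = (2 + 4·5 + 14)/6 = 36/6 = 6

Forward pass:
ES_A = 0; EF_A = 2
ES_B = 0; EF_B = 11
ES_C = 11; EF_C = 11+7 = 18
ES_D = 2; EF_D = 2+5 = 7
ES_E = 11; EF_E = 11+11 = 22
ES_F = 7; EF_F = 7+2 = 9
ES_G = 22; EF_G = 22+10 = 32
ES_H = 7; EF_H = 7+13 = 20
ES_I = 2; EF_I = 2+7 = 9
ES_J = max(EF_A=2, EF_C=18, EF_F=9, EF_G=32, EF_H=20, EF_I=9) = 32; EF_J = 32+6 = 38
Expected project duration μ = 38 days. Critical path: B → E → G → J.

Backward pass:
LF_J = 38; LS_J = 38−6 = 32
LF_I = LS_J = 32; LS_I = 32−7 = 25
LF_H = LS_J = 32; LS_H = 32−13 = 19
LF_G = LS_J = 32; LS_G = 32−10 = 22
LF_F = LS_J = 32; LS_F = 32−2 = 30
LF_E = LS_G = 22; LS_E = 22−11 = 11
LF_D = min(LS_F=30, LS_H=19) = 19; LS_D = 19−5 = 14
LF_C = LS_J = 32; LS_C = 32−7 = 25
LF_B = min(LS_C=25, LS_E=11) = 11; LS_B = 11−11 = 0
LF_A = min(LS_D=14, LS_I=25, LS_J=32) = 14; LS_A = 14−2 = 12
Slack_D = LS_D − ES_D = 14 − 2 = 12

12 days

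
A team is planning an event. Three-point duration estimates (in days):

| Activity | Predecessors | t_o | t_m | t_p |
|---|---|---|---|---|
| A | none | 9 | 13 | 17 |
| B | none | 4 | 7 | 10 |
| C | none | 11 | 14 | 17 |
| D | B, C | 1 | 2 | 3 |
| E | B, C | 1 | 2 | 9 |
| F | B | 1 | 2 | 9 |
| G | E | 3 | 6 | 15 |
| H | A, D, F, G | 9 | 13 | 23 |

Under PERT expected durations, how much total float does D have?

8 days

te_A = (9 + 4·13 + 17)/6 = 78/6 = 13
te_B = (4 + 4·7 + 10)/6 = 42/6 = 7
te_C = (11 + 4·14 + 17)/6 = 84/6 = 14
te_D = (1 + 4·2 + 3)/6 = 12/6 = 2
te_E = (1 + 4·2 + 9)/6 = 18/6 = 3
te_F = (1 + 4·2 + 9)/6 = 18/6 = 3
te_G = (3 + 4·6 + 15)/6 = 42/6 = 7
te_H = (9 + 4·13 + 23)/6 = 84/6 = 14

Forward pass:
ES_A = 0; EF_A = 13
ES_B = 0; EF_B = 7
ES_C = 0; EF_C = 14
ES_D = max(EF_B=7, EF_C=14) = 14; EF_D = 14+2 = 16
ES_E = max(EF_B=7, EF_C=14) = 14; EF_E = 14+3 = 17
ES_F = 7; EF_F = 7+3 = 10
ES_G = 17; EF_G = 17+7 = 24
ES_H = max(EF_A=13, EF_D=16, EF_F=10, EF_G=24) = 24; EF_H = 24+14 = 38
Expected project duration μ = 38 days. Critical path: C → E → G → H.

Backward pass:
LF_H = 38; LS_H = 38−14 = 24
LF_G = LS_H = 24; LS_G = 24−7 = 17
LF_F = LS_H = 24; LS_F = 24−3 = 21
LF_E = LS_G = 17; LS_E = 17−3 = 14
LF_D = LS_H = 24; LS_D = 24−2 = 22
LF_C = min(LS_D=22, LS_E=14) = 14; LS_C = 14−14 = 0
LF_B = min(LS_D=22, LS_E=14, LS_F=21) = 14; LS_B = 14−7 = 7
LF_A = LS_H = 24; LS_A = 24−13 = 11
Slack_D = LS_D − ES_D = 22 − 14 = 8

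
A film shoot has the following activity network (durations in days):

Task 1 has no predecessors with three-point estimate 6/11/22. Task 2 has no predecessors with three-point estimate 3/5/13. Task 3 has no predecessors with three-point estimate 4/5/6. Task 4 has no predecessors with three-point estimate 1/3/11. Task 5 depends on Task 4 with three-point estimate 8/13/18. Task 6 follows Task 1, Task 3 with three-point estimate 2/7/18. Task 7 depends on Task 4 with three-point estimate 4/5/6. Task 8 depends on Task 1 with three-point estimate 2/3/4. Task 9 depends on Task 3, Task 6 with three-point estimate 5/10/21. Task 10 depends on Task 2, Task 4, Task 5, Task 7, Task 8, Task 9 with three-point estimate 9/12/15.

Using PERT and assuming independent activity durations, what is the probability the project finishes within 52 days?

te_Task 1 = (6 + 4·11 + 22)/6 = 72/6 = 12; σ²_Task 1 = ((22−6)/6)² = 7.111
te_Task 2 = (3 + 4·5 + 13)/6 = 36/6 = 6; σ²_Task 2 = ((13−3)/6)² = 2.778
te_Task 3 = (4 + 4·5 + 6)/6 = 30/6 = 5; σ²_Task 3 = ((6−4)/6)² = 0.111
te_Task 4 = (1 + 4·3 + 11)/6 = 24/6 = 4; σ²_Task 4 = ((11−1)/6)² = 2.778
te_Task 5 = (8 + 4·13 + 18)/6 = 78/6 = 13; σ²_Task 5 = ((18−8)/6)² = 2.778
te_Task 6 = (2 + 4·7 + 18)/6 = 48/6 = 8; σ²_Task 6 = ((18−2)/6)² = 7.111
te_Task 7 = (4 + 4·5 + 6)/6 = 30/6 = 5; σ²_Task 7 = ((6−4)/6)² = 0.111
te_Task 8 = (2 + 4·3 + 4)/6 = 18/6 = 3; σ²_Task 8 = ((4−2)/6)² = 0.111
te_Task 9 = (5 + 4·10 + 21)/6 = 66/6 = 11; σ²_Task 9 = ((21−5)/6)² = 7.111
te_Task 10 = (9 + 4·12 + 15)/6 = 72/6 = 12; σ²_Task 10 = ((15−9)/6)² = 1.000

Forward pass:
ES_Task 1 = 0; EF_Task 1 = 12
ES_Task 2 = 0; EF_Task 2 = 6
ES_Task 3 = 0; EF_Task 3 = 5
ES_Task 4 = 0; EF_Task 4 = 4
ES_Task 5 = 4; EF_Task 5 = 4+13 = 17
ES_Task 6 = max(EF_Task 1=12, EF_Task 3=5) = 12; EF_Task 6 = 12+8 = 20
ES_Task 7 = 4; EF_Task 7 = 4+5 = 9
ES_Task 8 = 12; EF_Task 8 = 12+3 = 15
ES_Task 9 = max(EF_Task 3=5, EF_Task 6=20) = 20; EF_Task 9 = 20+11 = 31
ES_Task 10 = max(EF_Task 2=6, EF_Task 4=4, EF_Task 5=17, EF_Task 7=9, EF_Task 8=15, EF_Task 9=31) = 31; EF_Task 10 = 31+12 = 43
Expected project duration μ = 43 days. Critical path: Task 1 → Task 6 → Task 9 → Task 10.

Variance along critical path = 7.111 + 7.111 + 7.111 + 1.000 = 22.333; σ = √22.333 = 4.726 days.
Z = (52 − 43) / 4.726 = 1.904
P(T ≤ 52) = Φ(1.904) ≈ 0.972

0.972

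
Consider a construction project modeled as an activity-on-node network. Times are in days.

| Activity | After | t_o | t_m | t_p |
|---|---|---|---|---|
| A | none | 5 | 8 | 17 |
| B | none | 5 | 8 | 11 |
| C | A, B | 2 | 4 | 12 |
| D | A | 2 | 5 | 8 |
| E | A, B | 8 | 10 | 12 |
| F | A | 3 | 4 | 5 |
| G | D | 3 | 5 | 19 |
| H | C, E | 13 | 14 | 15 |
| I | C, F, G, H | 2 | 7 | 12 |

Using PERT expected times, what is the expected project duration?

40 days

te_A = (5 + 4·8 + 17)/6 = 54/6 = 9
te_B = (5 + 4·8 + 11)/6 = 48/6 = 8
te_C = (2 + 4·4 + 12)/6 = 30/6 = 5
te_D = (2 + 4·5 + 8)/6 = 30/6 = 5
te_E = (8 + 4·10 + 12)/6 = 60/6 = 10
te_F = (3 + 4·4 + 5)/6 = 24/6 = 4
te_G = (3 + 4·5 + 19)/6 = 42/6 = 7
te_H = (13 + 4·14 + 15)/6 = 84/6 = 14
te_I = (2 + 4·7 + 12)/6 = 42/6 = 7

Forward pass:
ES_A = 0; EF_A = 9
ES_B = 0; EF_B = 8
ES_C = max(EF_A=9, EF_B=8) = 9; EF_C = 9+5 = 14
ES_D = 9; EF_D = 9+5 = 14
ES_E = max(EF_A=9, EF_B=8) = 9; EF_E = 9+10 = 19
ES_F = 9; EF_F = 9+4 = 13
ES_G = 14; EF_G = 14+7 = 21
ES_H = max(EF_C=14, EF_E=19) = 19; EF_H = 19+14 = 33
ES_I = max(EF_C=14, EF_F=13, EF_G=21, EF_H=33) = 33; EF_I = 33+7 = 40
Expected project duration μ = 40 days. Critical path: A → E → H → I.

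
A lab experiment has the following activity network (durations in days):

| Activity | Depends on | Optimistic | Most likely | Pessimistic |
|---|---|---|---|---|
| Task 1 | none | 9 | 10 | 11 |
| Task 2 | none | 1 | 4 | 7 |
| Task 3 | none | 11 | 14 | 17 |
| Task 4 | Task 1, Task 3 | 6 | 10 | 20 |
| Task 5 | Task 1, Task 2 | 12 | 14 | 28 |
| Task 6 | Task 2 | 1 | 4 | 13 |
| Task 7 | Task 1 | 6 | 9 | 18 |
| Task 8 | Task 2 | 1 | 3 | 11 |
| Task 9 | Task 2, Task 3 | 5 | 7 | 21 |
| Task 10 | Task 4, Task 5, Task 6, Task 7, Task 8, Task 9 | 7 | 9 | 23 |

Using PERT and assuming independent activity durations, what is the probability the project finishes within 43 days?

te_Task 1 = (9 + 4·10 + 11)/6 = 60/6 = 10; σ²_Task 1 = ((11−9)/6)² = 0.111
te_Task 2 = (1 + 4·4 + 7)/6 = 24/6 = 4; σ²_Task 2 = ((7−1)/6)² = 1.000
te_Task 3 = (11 + 4·14 + 17)/6 = 84/6 = 14; σ²_Task 3 = ((17−11)/6)² = 1.000
te_Task 4 = (6 + 4·10 + 20)/6 = 66/6 = 11; σ²_Task 4 = ((20−6)/6)² = 5.444
te_Task 5 = (12 + 4·14 + 28)/6 = 96/6 = 16; σ²_Task 5 = ((28−12)/6)² = 7.111
te_Task 6 = (1 + 4·4 + 13)/6 = 30/6 = 5; σ²_Task 6 = ((13−1)/6)² = 4.000
te_Task 7 = (6 + 4·9 + 18)/6 = 60/6 = 10; σ²_Task 7 = ((18−6)/6)² = 4.000
te_Task 8 = (1 + 4·3 + 11)/6 = 24/6 = 4; σ²_Task 8 = ((11−1)/6)² = 2.778
te_Task 9 = (5 + 4·7 + 21)/6 = 54/6 = 9; σ²_Task 9 = ((21−5)/6)² = 7.111
te_Task 10 = (7 + 4·9 + 23)/6 = 66/6 = 11; σ²_Task 10 = ((23−7)/6)² = 7.111

Forward pass:
ES_Task 1 = 0; EF_Task 1 = 10
ES_Task 2 = 0; EF_Task 2 = 4
ES_Task 3 = 0; EF_Task 3 = 14
ES_Task 4 = max(EF_Task 1=10, EF_Task 3=14) = 14; EF_Task 4 = 14+11 = 25
ES_Task 5 = max(EF_Task 1=10, EF_Task 2=4) = 10; EF_Task 5 = 10+16 = 26
ES_Task 6 = 4; EF_Task 6 = 4+5 = 9
ES_Task 7 = 10; EF_Task 7 = 10+10 = 20
ES_Task 8 = 4; EF_Task 8 = 4+4 = 8
ES_Task 9 = max(EF_Task 2=4, EF_Task 3=14) = 14; EF_Task 9 = 14+9 = 23
ES_Task 10 = max(EF_Task 4=25, EF_Task 5=26, EF_Task 6=9, EF_Task 7=20, EF_Task 8=8, EF_Task 9=23) = 26; EF_Task 10 = 26+11 = 37
Expected project duration μ = 37 days. Critical path: Task 1 → Task 5 → Task 10.

Variance along critical path = 0.111 + 7.111 + 7.111 = 14.333; σ = √14.333 = 3.786 days.
Z = (43 − 37) / 3.786 = 1.585
P(T ≤ 43) = Φ(1.585) ≈ 0.943

0.943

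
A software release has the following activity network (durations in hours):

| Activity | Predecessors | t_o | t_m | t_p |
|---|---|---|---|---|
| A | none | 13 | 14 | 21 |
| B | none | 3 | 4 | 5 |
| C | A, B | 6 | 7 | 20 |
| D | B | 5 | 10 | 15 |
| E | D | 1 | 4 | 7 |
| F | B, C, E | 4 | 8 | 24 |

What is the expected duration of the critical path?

34 hours

te_A = (13 + 4·14 + 21)/6 = 90/6 = 15
te_B = (3 + 4·4 + 5)/6 = 24/6 = 4
te_C = (6 + 4·7 + 20)/6 = 54/6 = 9
te_D = (5 + 4·10 + 15)/6 = 60/6 = 10
te_E = (1 + 4·4 + 7)/6 = 24/6 = 4
te_F = (4 + 4·8 + 24)/6 = 60/6 = 10

Forward pass:
ES_A = 0; EF_A = 15
ES_B = 0; EF_B = 4
ES_C = max(EF_A=15, EF_B=4) = 15; EF_C = 15+9 = 24
ES_D = 4; EF_D = 4+10 = 14
ES_E = 14; EF_E = 14+4 = 18
ES_F = max(EF_B=4, EF_C=24, EF_E=18) = 24; EF_F = 24+10 = 34
Expected project duration μ = 34 hours. Critical path: A → C → F.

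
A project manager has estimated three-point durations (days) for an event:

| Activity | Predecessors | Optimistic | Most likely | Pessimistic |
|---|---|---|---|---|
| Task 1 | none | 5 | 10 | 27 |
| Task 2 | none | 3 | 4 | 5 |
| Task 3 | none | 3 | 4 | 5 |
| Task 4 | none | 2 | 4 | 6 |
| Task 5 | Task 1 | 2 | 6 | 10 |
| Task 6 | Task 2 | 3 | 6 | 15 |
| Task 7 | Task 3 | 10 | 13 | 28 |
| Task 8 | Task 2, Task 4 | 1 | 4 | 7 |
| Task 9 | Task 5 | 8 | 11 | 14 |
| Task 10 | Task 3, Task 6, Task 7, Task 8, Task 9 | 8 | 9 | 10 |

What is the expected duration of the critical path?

38 days

te_Task 1 = (5 + 4·10 + 27)/6 = 72/6 = 12
te_Task 2 = (3 + 4·4 + 5)/6 = 24/6 = 4
te_Task 3 = (3 + 4·4 + 5)/6 = 24/6 = 4
te_Task 4 = (2 + 4·4 + 6)/6 = 24/6 = 4
te_Task 5 = (2 + 4·6 + 10)/6 = 36/6 = 6
te_Task 6 = (3 + 4·6 + 15)/6 = 42/6 = 7
te_Task 7 = (10 + 4·13 + 28)/6 = 90/6 = 15
te_Task 8 = (1 + 4·4 + 7)/6 = 24/6 = 4
te_Task 9 = (8 + 4·11 + 14)/6 = 66/6 = 11
te_Task 10 = (8 + 4·9 + 10)/6 = 54/6 = 9

Forward pass:
ES_Task 1 = 0; EF_Task 1 = 12
ES_Task 2 = 0; EF_Task 2 = 4
ES_Task 3 = 0; EF_Task 3 = 4
ES_Task 4 = 0; EF_Task 4 = 4
ES_Task 5 = 12; EF_Task 5 = 12+6 = 18
ES_Task 6 = 4; EF_Task 6 = 4+7 = 11
ES_Task 7 = 4; EF_Task 7 = 4+15 = 19
ES_Task 8 = max(EF_Task 2=4, EF_Task 4=4) = 4; EF_Task 8 = 4+4 = 8
ES_Task 9 = 18; EF_Task 9 = 18+11 = 29
ES_Task 10 = max(EF_Task 3=4, EF_Task 6=11, EF_Task 7=19, EF_Task 8=8, EF_Task 9=29) = 29; EF_Task 10 = 29+9 = 38
Expected project duration μ = 38 days. Critical path: Task 1 → Task 5 → Task 9 → Task 10.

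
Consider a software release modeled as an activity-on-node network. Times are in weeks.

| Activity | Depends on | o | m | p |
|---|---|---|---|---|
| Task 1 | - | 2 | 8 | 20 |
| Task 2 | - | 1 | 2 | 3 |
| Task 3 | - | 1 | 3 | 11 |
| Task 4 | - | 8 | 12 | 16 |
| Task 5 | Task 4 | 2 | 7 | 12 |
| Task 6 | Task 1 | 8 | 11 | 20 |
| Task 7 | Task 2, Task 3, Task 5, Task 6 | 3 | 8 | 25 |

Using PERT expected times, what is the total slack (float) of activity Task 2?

te_Task 1 = (2 + 4·8 + 20)/6 = 54/6 = 9
te_Task 2 = (1 + 4·2 + 3)/6 = 12/6 = 2
te_Task 3 = (1 + 4·3 + 11)/6 = 24/6 = 4
te_Task 4 = (8 + 4·12 + 16)/6 = 72/6 = 12
te_Task 5 = (2 + 4·7 + 12)/6 = 42/6 = 7
te_Task 6 = (8 + 4·11 + 20)/6 = 72/6 = 12
te_Task 7 = (3 + 4·8 + 25)/6 = 60/6 = 10

Forward pass:
ES_Task 1 = 0; EF_Task 1 = 9
ES_Task 2 = 0; EF_Task 2 = 2
ES_Task 3 = 0; EF_Task 3 = 4
ES_Task 4 = 0; EF_Task 4 = 12
ES_Task 5 = 12; EF_Task 5 = 12+7 = 19
ES_Task 6 = 9; EF_Task 6 = 9+12 = 21
ES_Task 7 = max(EF_Task 2=2, EF_Task 3=4, EF_Task 5=19, EF_Task 6=21) = 21; EF_Task 7 = 21+10 = 31
Expected project duration μ = 31 weeks. Critical path: Task 1 → Task 6 → Task 7.

Backward pass:
LF_Task 7 = 31; LS_Task 7 = 31−10 = 21
LF_Task 6 = LS_Task 7 = 21; LS_Task 6 = 21−12 = 9
LF_Task 5 = LS_Task 7 = 21; LS_Task 5 = 21−7 = 14
LF_Task 4 = LS_Task 5 = 14; LS_Task 4 = 14−12 = 2
LF_Task 3 = LS_Task 7 = 21; LS_Task 3 = 21−4 = 17
LF_Task 2 = LS_Task 7 = 21; LS_Task 2 = 21−2 = 19
LF_Task 1 = LS_Task 6 = 9; LS_Task 1 = 9−9 = 0
Slack_Task 2 = LS_Task 2 − ES_Task 2 = 19 − 0 = 19

19 weeks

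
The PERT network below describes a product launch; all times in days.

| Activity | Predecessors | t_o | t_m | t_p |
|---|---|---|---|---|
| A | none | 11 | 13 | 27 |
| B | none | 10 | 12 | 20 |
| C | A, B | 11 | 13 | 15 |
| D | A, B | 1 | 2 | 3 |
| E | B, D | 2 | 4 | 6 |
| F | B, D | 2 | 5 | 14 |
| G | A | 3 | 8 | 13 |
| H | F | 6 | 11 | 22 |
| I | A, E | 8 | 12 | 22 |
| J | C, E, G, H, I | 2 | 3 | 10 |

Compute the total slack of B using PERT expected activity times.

te_A = (11 + 4·13 + 27)/6 = 90/6 = 15
te_B = (10 + 4·12 + 20)/6 = 78/6 = 13
te_C = (11 + 4·13 + 15)/6 = 78/6 = 13
te_D = (1 + 4·2 + 3)/6 = 12/6 = 2
te_E = (2 + 4·4 + 6)/6 = 24/6 = 4
te_F = (2 + 4·5 + 14)/6 = 36/6 = 6
te_G = (3 + 4·8 + 13)/6 = 48/6 = 8
te_H = (6 + 4·11 + 22)/6 = 72/6 = 12
te_I = (8 + 4·12 + 22)/6 = 78/6 = 13
te_J = (2 + 4·3 + 10)/6 = 24/6 = 4

Forward pass:
ES_A = 0; EF_A = 15
ES_B = 0; EF_B = 13
ES_C = max(EF_A=15, EF_B=13) = 15; EF_C = 15+13 = 28
ES_D = max(EF_A=15, EF_B=13) = 15; EF_D = 15+2 = 17
ES_E = max(EF_B=13, EF_D=17) = 17; EF_E = 17+4 = 21
ES_F = max(EF_B=13, EF_D=17) = 17; EF_F = 17+6 = 23
ES_G = 15; EF_G = 15+8 = 23
ES_H = 23; EF_H = 23+12 = 35
ES_I = max(EF_A=15, EF_E=21) = 21; EF_I = 21+13 = 34
ES_J = max(EF_C=28, EF_E=21, EF_G=23, EF_H=35, EF_I=34) = 35; EF_J = 35+4 = 39
Expected project duration μ = 39 days. Critical path: A → D → F → H → J.

Backward pass:
LF_J = 39; LS_J = 39−4 = 35
LF_I = LS_J = 35; LS_I = 35−13 = 22
LF_H = LS_J = 35; LS_H = 35−12 = 23
LF_G = LS_J = 35; LS_G = 35−8 = 27
LF_F = LS_H = 23; LS_F = 23−6 = 17
LF_E = min(LS_I=22, LS_J=35) = 22; LS_E = 22−4 = 18
LF_D = min(LS_E=18, LS_F=17) = 17; LS_D = 17−2 = 15
LF_C = LS_J = 35; LS_C = 35−13 = 22
LF_B = min(LS_C=22, LS_D=15, LS_E=18, LS_F=17) = 15; LS_B = 15−13 = 2
LF_A = min(LS_C=22, LS_D=15, LS_G=27, LS_I=22) = 15; LS_A = 15−15 = 0
Slack_B = LS_B − ES_B = 2 − 0 = 2

2 days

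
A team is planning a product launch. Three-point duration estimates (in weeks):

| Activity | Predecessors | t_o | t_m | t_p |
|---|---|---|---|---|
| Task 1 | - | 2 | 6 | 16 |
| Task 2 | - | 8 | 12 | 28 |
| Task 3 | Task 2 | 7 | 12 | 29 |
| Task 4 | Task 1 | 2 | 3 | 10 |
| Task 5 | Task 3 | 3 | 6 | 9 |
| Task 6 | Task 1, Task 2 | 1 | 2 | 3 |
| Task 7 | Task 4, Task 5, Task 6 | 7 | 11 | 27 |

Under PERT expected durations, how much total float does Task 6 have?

18 weeks

te_Task 1 = (2 + 4·6 + 16)/6 = 42/6 = 7
te_Task 2 = (8 + 4·12 + 28)/6 = 84/6 = 14
te_Task 3 = (7 + 4·12 + 29)/6 = 84/6 = 14
te_Task 4 = (2 + 4·3 + 10)/6 = 24/6 = 4
te_Task 5 = (3 + 4·6 + 9)/6 = 36/6 = 6
te_Task 6 = (1 + 4·2 + 3)/6 = 12/6 = 2
te_Task 7 = (7 + 4·11 + 27)/6 = 78/6 = 13

Forward pass:
ES_Task 1 = 0; EF_Task 1 = 7
ES_Task 2 = 0; EF_Task 2 = 14
ES_Task 3 = 14; EF_Task 3 = 14+14 = 28
ES_Task 4 = 7; EF_Task 4 = 7+4 = 11
ES_Task 5 = 28; EF_Task 5 = 28+6 = 34
ES_Task 6 = max(EF_Task 1=7, EF_Task 2=14) = 14; EF_Task 6 = 14+2 = 16
ES_Task 7 = max(EF_Task 4=11, EF_Task 5=34, EF_Task 6=16) = 34; EF_Task 7 = 34+13 = 47
Expected project duration μ = 47 weeks. Critical path: Task 2 → Task 3 → Task 5 → Task 7.

Backward pass:
LF_Task 7 = 47; LS_Task 7 = 47−13 = 34
LF_Task 6 = LS_Task 7 = 34; LS_Task 6 = 34−2 = 32
LF_Task 5 = LS_Task 7 = 34; LS_Task 5 = 34−6 = 28
LF_Task 4 = LS_Task 7 = 34; LS_Task 4 = 34−4 = 30
LF_Task 3 = LS_Task 5 = 28; LS_Task 3 = 28−14 = 14
LF_Task 2 = min(LS_Task 3=14, LS_Task 6=32) = 14; LS_Task 2 = 14−14 = 0
LF_Task 1 = min(LS_Task 4=30, LS_Task 6=32) = 30; LS_Task 1 = 30−7 = 23
Slack_Task 6 = LS_Task 6 − ES_Task 6 = 32 − 14 = 18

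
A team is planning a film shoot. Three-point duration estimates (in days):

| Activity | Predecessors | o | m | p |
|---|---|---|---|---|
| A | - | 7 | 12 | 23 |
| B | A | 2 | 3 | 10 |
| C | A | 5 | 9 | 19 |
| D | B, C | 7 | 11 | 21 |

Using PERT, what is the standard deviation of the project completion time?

te_A = (7 + 4·12 + 23)/6 = 78/6 = 13; σ²_A = ((23−7)/6)² = 7.111
te_B = (2 + 4·3 + 10)/6 = 24/6 = 4; σ²_B = ((10−2)/6)² = 1.778
te_C = (5 + 4·9 + 19)/6 = 60/6 = 10; σ²_C = ((19−5)/6)² = 5.444
te_D = (7 + 4·11 + 21)/6 = 72/6 = 12; σ²_D = ((21−7)/6)² = 5.444

Forward pass:
ES_A = 0; EF_A = 13
ES_B = 13; EF_B = 13+4 = 17
ES_C = 13; EF_C = 13+10 = 23
ES_D = max(EF_B=17, EF_C=23) = 23; EF_D = 23+12 = 35
Expected project duration μ = 35 days. Critical path: A → C → D.

Variance along critical path = 7.111 + 5.444 + 5.444 = 18.000
σ = √18.000 = 4.243 days

4.24 days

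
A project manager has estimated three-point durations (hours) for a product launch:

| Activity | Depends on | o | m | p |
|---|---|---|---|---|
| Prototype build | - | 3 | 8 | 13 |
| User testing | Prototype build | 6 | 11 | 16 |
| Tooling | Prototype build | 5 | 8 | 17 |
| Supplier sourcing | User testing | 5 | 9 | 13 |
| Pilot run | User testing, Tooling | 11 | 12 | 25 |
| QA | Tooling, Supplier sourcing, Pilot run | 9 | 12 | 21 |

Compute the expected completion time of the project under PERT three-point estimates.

te_Prototype build = (3 + 4·8 + 13)/6 = 48/6 = 8
te_User testing = (6 + 4·11 + 16)/6 = 66/6 = 11
te_Tooling = (5 + 4·8 + 17)/6 = 54/6 = 9
te_Supplier sourcing = (5 + 4·9 + 13)/6 = 54/6 = 9
te_Pilot run = (11 + 4·12 + 25)/6 = 84/6 = 14
te_QA = (9 + 4·12 + 21)/6 = 78/6 = 13

Forward pass:
ES_Prototype build = 0; EF_Prototype build = 8
ES_User testing = 8; EF_User testing = 8+11 = 19
ES_Tooling = 8; EF_Tooling = 8+9 = 17
ES_Supplier sourcing = 19; EF_Supplier sourcing = 19+9 = 28
ES_Pilot run = max(EF_User testing=19, EF_Tooling=17) = 19; EF_Pilot run = 19+14 = 33
ES_QA = max(EF_Tooling=17, EF_Supplier sourcing=28, EF_Pilot run=33) = 33; EF_QA = 33+13 = 46
Expected project duration μ = 46 hours. Critical path: Prototype build → User testing → Pilot run → QA.

46 hours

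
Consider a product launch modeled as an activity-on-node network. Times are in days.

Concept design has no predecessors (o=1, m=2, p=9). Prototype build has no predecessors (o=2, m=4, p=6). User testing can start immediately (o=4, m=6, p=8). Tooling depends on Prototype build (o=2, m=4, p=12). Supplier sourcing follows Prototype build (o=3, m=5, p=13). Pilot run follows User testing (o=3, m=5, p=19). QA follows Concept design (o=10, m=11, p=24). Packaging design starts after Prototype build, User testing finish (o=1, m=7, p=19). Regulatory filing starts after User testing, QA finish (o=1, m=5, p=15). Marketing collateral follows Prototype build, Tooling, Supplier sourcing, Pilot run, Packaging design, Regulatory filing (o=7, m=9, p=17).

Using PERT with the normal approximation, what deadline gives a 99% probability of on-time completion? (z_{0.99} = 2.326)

41.1 days

te_Concept design = (1 + 4·2 + 9)/6 = 18/6 = 3; σ²_Concept design = ((9−1)/6)² = 1.778
te_Prototype build = (2 + 4·4 + 6)/6 = 24/6 = 4; σ²_Prototype build = ((6−2)/6)² = 0.444
te_User testing = (4 + 4·6 + 8)/6 = 36/6 = 6; σ²_User testing = ((8−4)/6)² = 0.444
te_Tooling = (2 + 4·4 + 12)/6 = 30/6 = 5; σ²_Tooling = ((12−2)/6)² = 2.778
te_Supplier sourcing = (3 + 4·5 + 13)/6 = 36/6 = 6; σ²_Supplier sourcing = ((13−3)/6)² = 2.778
te_Pilot run = (3 + 4·5 + 19)/6 = 42/6 = 7; σ²_Pilot run = ((19−3)/6)² = 7.111
te_QA = (10 + 4·11 + 24)/6 = 78/6 = 13; σ²_QA = ((24−10)/6)² = 5.444
te_Packaging design = (1 + 4·7 + 19)/6 = 48/6 = 8; σ²_Packaging design = ((19−1)/6)² = 9.000
te_Regulatory filing = (1 + 4·5 + 15)/6 = 36/6 = 6; σ²_Regulatory filing = ((15−1)/6)² = 5.444
te_Marketing collateral = (7 + 4·9 + 17)/6 = 60/6 = 10; σ²_Marketing collateral = ((17−7)/6)² = 2.778

Forward pass:
ES_Concept design = 0; EF_Concept design = 3
ES_Prototype build = 0; EF_Prototype build = 4
ES_User testing = 0; EF_User testing = 6
ES_Tooling = 4; EF_Tooling = 4+5 = 9
ES_Supplier sourcing = 4; EF_Supplier sourcing = 4+6 = 10
ES_Pilot run = 6; EF_Pilot run = 6+7 = 13
ES_QA = 3; EF_QA = 3+13 = 16
ES_Packaging design = max(EF_Prototype build=4, EF_User testing=6) = 6; EF_Packaging design = 6+8 = 14
ES_Regulatory filing = max(EF_User testing=6, EF_QA=16) = 16; EF_Regulatory filing = 16+6 = 22
ES_Marketing collateral = max(EF_Prototype build=4, EF_Tooling=9, EF_Supplier sourcing=10, EF_Pilot run=13, EF_Packaging design=14, EF_Regulatory filing=22) = 22; EF_Marketing collateral = 22+10 = 32
Expected project duration μ = 32 days. Critical path: Concept design → QA → Regulatory filing → Marketing collateral.

Variance along critical path = 1.778 + 5.444 + 5.444 + 2.778 = 15.444; σ = 3.930 days.
D = μ + z·σ = 32 + 2.326·3.930 = 41.1 days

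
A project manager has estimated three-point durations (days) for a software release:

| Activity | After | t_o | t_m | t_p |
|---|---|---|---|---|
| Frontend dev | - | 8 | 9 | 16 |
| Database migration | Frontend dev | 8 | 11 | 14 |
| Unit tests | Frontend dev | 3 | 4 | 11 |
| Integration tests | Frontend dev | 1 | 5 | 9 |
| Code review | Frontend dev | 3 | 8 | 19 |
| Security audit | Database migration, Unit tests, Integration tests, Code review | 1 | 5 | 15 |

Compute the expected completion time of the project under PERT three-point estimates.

te_Frontend dev = (8 + 4·9 + 16)/6 = 60/6 = 10
te_Database migration = (8 + 4·11 + 14)/6 = 66/6 = 11
te_Unit tests = (3 + 4·4 + 11)/6 = 30/6 = 5
te_Integration tests = (1 + 4·5 + 9)/6 = 30/6 = 5
te_Code review = (3 + 4·8 + 19)/6 = 54/6 = 9
te_Security audit = (1 + 4·5 + 15)/6 = 36/6 = 6

Forward pass:
ES_Frontend dev = 0; EF_Frontend dev = 10
ES_Database migration = 10; EF_Database migration = 10+11 = 21
ES_Unit tests = 10; EF_Unit tests = 10+5 = 15
ES_Integration tests = 10; EF_Integration tests = 10+5 = 15
ES_Code review = 10; EF_Code review = 10+9 = 19
ES_Security audit = max(EF_Database migration=21, EF_Unit tests=15, EF_Integration tests=15, EF_Code review=19) = 21; EF_Security audit = 21+6 = 27
Expected project duration μ = 27 days. Critical path: Frontend dev → Database migration → Security audit.

27 days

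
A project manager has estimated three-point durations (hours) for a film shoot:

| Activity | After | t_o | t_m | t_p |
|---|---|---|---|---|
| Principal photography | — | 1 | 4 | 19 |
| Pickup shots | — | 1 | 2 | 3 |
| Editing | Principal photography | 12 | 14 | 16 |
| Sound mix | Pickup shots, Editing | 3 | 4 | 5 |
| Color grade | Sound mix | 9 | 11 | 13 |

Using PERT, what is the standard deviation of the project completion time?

3.16 hours

te_Principal photography = (1 + 4·4 + 19)/6 = 36/6 = 6; σ²_Principal photography = ((19−1)/6)² = 9.000
te_Pickup shots = (1 + 4·2 + 3)/6 = 12/6 = 2; σ²_Pickup shots = ((3−1)/6)² = 0.111
te_Editing = (12 + 4·14 + 16)/6 = 84/6 = 14; σ²_Editing = ((16−12)/6)² = 0.444
te_Sound mix = (3 + 4·4 + 5)/6 = 24/6 = 4; σ²_Sound mix = ((5−3)/6)² = 0.111
te_Color grade = (9 + 4·11 + 13)/6 = 66/6 = 11; σ²_Color grade = ((13−9)/6)² = 0.444

Forward pass:
ES_Principal photography = 0; EF_Principal photography = 6
ES_Pickup shots = 0; EF_Pickup shots = 2
ES_Editing = 6; EF_Editing = 6+14 = 20
ES_Sound mix = max(EF_Pickup shots=2, EF_Editing=20) = 20; EF_Sound mix = 20+4 = 24
ES_Color grade = 24; EF_Color grade = 24+11 = 35
Expected project duration μ = 35 hours. Critical path: Principal photography → Editing → Sound mix → Color grade.

Variance along critical path = 9.000 + 0.444 + 0.111 + 0.444 = 10.000
σ = √10.000 = 3.162 hours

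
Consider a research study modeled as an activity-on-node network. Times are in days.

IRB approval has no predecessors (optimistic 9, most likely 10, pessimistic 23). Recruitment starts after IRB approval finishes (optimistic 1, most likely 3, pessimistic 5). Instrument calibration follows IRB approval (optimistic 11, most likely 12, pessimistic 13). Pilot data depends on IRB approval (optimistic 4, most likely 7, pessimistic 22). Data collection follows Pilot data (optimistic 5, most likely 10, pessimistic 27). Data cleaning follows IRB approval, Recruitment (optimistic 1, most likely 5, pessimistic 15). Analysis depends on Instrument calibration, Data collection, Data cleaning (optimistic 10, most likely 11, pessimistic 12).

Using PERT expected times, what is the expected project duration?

te_IRB approval = (9 + 4·10 + 23)/6 = 72/6 = 12
te_Recruitment = (1 + 4·3 + 5)/6 = 18/6 = 3
te_Instrument calibration = (11 + 4·12 + 13)/6 = 72/6 = 12
te_Pilot data = (4 + 4·7 + 22)/6 = 54/6 = 9
te_Data collection = (5 + 4·10 + 27)/6 = 72/6 = 12
te_Data cleaning = (1 + 4·5 + 15)/6 = 36/6 = 6
te_Analysis = (10 + 4·11 + 12)/6 = 66/6 = 11

Forward pass:
ES_IRB approval = 0; EF_IRB approval = 12
ES_Recruitment = 12; EF_Recruitment = 12+3 = 15
ES_Instrument calibration = 12; EF_Instrument calibration = 12+12 = 24
ES_Pilot data = 12; EF_Pilot data = 12+9 = 21
ES_Data collection = 21; EF_Data collection = 21+12 = 33
ES_Data cleaning = max(EF_IRB approval=12, EF_Recruitment=15) = 15; EF_Data cleaning = 15+6 = 21
ES_Analysis = max(EF_Instrument calibration=24, EF_Data collection=33, EF_Data cleaning=21) = 33; EF_Analysis = 33+11 = 44
Expected project duration μ = 44 days. Critical path: IRB approval → Pilot data → Data collection → Analysis.

44 days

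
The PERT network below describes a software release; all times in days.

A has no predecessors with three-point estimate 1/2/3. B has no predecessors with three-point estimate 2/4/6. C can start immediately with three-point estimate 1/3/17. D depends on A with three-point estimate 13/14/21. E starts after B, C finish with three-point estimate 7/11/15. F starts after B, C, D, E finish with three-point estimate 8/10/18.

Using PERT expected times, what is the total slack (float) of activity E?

1 days

te_A = (1 + 4·2 + 3)/6 = 12/6 = 2
te_B = (2 + 4·4 + 6)/6 = 24/6 = 4
te_C = (1 + 4·3 + 17)/6 = 30/6 = 5
te_D = (13 + 4·14 + 21)/6 = 90/6 = 15
te_E = (7 + 4·11 + 15)/6 = 66/6 = 11
te_F = (8 + 4·10 + 18)/6 = 66/6 = 11

Forward pass:
ES_A = 0; EF_A = 2
ES_B = 0; EF_B = 4
ES_C = 0; EF_C = 5
ES_D = 2; EF_D = 2+15 = 17
ES_E = max(EF_B=4, EF_C=5) = 5; EF_E = 5+11 = 16
ES_F = max(EF_B=4, EF_C=5, EF_D=17, EF_E=16) = 17; EF_F = 17+11 = 28
Expected project duration μ = 28 days. Critical path: A → D → F.

Backward pass:
LF_F = 28; LS_F = 28−11 = 17
LF_E = LS_F = 17; LS_E = 17−11 = 6
LF_D = LS_F = 17; LS_D = 17−15 = 2
LF_C = min(LS_E=6, LS_F=17) = 6; LS_C = 6−5 = 1
LF_B = min(LS_E=6, LS_F=17) = 6; LS_B = 6−4 = 2
LF_A = LS_D = 2; LS_A = 2−2 = 0
Slack_E = LS_E − ES_E = 6 − 5 = 1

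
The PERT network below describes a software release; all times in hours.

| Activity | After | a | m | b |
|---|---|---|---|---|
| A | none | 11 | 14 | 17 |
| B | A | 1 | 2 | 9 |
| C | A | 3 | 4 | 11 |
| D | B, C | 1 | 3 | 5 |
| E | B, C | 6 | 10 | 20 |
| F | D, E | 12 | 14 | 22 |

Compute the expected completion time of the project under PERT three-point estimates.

te_A = (11 + 4·14 + 17)/6 = 84/6 = 14
te_B = (1 + 4·2 + 9)/6 = 18/6 = 3
te_C = (3 + 4·4 + 11)/6 = 30/6 = 5
te_D = (1 + 4·3 + 5)/6 = 18/6 = 3
te_E = (6 + 4·10 + 20)/6 = 66/6 = 11
te_F = (12 + 4·14 + 22)/6 = 90/6 = 15

Forward pass:
ES_A = 0; EF_A = 14
ES_B = 14; EF_B = 14+3 = 17
ES_C = 14; EF_C = 14+5 = 19
ES_D = max(EF_B=17, EF_C=19) = 19; EF_D = 19+3 = 22
ES_E = max(EF_B=17, EF_C=19) = 19; EF_E = 19+11 = 30
ES_F = max(EF_D=22, EF_E=30) = 30; EF_F = 30+15 = 45
Expected project duration μ = 45 hours. Critical path: A → C → E → F.

45 hours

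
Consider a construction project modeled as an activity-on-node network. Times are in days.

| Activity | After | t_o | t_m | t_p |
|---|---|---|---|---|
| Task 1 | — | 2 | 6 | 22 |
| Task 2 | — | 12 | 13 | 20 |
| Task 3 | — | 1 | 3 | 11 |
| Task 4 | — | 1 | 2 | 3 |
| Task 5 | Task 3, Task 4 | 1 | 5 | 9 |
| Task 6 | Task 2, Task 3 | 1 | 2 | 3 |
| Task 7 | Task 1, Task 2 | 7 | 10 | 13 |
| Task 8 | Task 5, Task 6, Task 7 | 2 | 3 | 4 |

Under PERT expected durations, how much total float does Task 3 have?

te_Task 1 = (2 + 4·6 + 22)/6 = 48/6 = 8
te_Task 2 = (12 + 4·13 + 20)/6 = 84/6 = 14
te_Task 3 = (1 + 4·3 + 11)/6 = 24/6 = 4
te_Task 4 = (1 + 4·2 + 3)/6 = 12/6 = 2
te_Task 5 = (1 + 4·5 + 9)/6 = 30/6 = 5
te_Task 6 = (1 + 4·2 + 3)/6 = 12/6 = 2
te_Task 7 = (7 + 4·10 + 13)/6 = 60/6 = 10
te_Task 8 = (2 + 4·3 + 4)/6 = 18/6 = 3

Forward pass:
ES_Task 1 = 0; EF_Task 1 = 8
ES_Task 2 = 0; EF_Task 2 = 14
ES_Task 3 = 0; EF_Task 3 = 4
ES_Task 4 = 0; EF_Task 4 = 2
ES_Task 5 = max(EF_Task 3=4, EF_Task 4=2) = 4; EF_Task 5 = 4+5 = 9
ES_Task 6 = max(EF_Task 2=14, EF_Task 3=4) = 14; EF_Task 6 = 14+2 = 16
ES_Task 7 = max(EF_Task 1=8, EF_Task 2=14) = 14; EF_Task 7 = 14+10 = 24
ES_Task 8 = max(EF_Task 5=9, EF_Task 6=16, EF_Task 7=24) = 24; EF_Task 8 = 24+3 = 27
Expected project duration μ = 27 days. Critical path: Task 2 → Task 7 → Task 8.

Backward pass:
LF_Task 8 = 27; LS_Task 8 = 27−3 = 24
LF_Task 7 = LS_Task 8 = 24; LS_Task 7 = 24−10 = 14
LF_Task 6 = LS_Task 8 = 24; LS_Task 6 = 24−2 = 22
LF_Task 5 = LS_Task 8 = 24; LS_Task 5 = 24−5 = 19
LF_Task 4 = LS_Task 5 = 19; LS_Task 4 = 19−2 = 17
LF_Task 3 = min(LS_Task 5=19, LS_Task 6=22) = 19; LS_Task 3 = 19−4 = 15
LF_Task 2 = min(LS_Task 6=22, LS_Task 7=14) = 14; LS_Task 2 = 14−14 = 0
LF_Task 1 = LS_Task 7 = 14; LS_Task 1 = 14−8 = 6
Slack_Task 3 = LS_Task 3 − ES_Task 3 = 15 − 0 = 15

15 days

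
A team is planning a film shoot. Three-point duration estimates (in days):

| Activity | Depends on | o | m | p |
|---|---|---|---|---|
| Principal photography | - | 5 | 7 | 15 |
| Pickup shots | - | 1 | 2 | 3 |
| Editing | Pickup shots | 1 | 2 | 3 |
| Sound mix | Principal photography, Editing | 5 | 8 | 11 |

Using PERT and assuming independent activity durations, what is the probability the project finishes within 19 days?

0.939

te_Principal photography = (5 + 4·7 + 15)/6 = 48/6 = 8; σ²_Principal photography = ((15−5)/6)² = 2.778
te_Pickup shots = (1 + 4·2 + 3)/6 = 12/6 = 2; σ²_Pickup shots = ((3−1)/6)² = 0.111
te_Editing = (1 + 4·2 + 3)/6 = 12/6 = 2; σ²_Editing = ((3−1)/6)² = 0.111
te_Sound mix = (5 + 4·8 + 11)/6 = 48/6 = 8; σ²_Sound mix = ((11−5)/6)² = 1.000

Forward pass:
ES_Principal photography = 0; EF_Principal photography = 8
ES_Pickup shots = 0; EF_Pickup shots = 2
ES_Editing = 2; EF_Editing = 2+2 = 4
ES_Sound mix = max(EF_Principal photography=8, EF_Editing=4) = 8; EF_Sound mix = 8+8 = 16
Expected project duration μ = 16 days. Critical path: Principal photography → Sound mix.

Variance along critical path = 2.778 + 1.000 = 3.778; σ = √3.778 = 1.944 days.
Z = (19 − 16) / 1.944 = 1.543
P(T ≤ 19) = Φ(1.543) ≈ 0.939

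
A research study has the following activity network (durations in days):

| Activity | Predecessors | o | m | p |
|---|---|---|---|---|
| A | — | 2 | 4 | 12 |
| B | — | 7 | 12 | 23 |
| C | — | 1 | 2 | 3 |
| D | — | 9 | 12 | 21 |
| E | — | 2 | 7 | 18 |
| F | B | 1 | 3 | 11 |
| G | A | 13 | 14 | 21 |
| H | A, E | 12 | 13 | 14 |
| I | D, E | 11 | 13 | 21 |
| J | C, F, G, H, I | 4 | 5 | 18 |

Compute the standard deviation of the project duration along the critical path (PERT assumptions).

3.50 days

te_A = (2 + 4·4 + 12)/6 = 30/6 = 5; σ²_A = ((12−2)/6)² = 2.778
te_B = (7 + 4·12 + 23)/6 = 78/6 = 13; σ²_B = ((23−7)/6)² = 7.111
te_C = (1 + 4·2 + 3)/6 = 12/6 = 2; σ²_C = ((3−1)/6)² = 0.111
te_D = (9 + 4·12 + 21)/6 = 78/6 = 13; σ²_D = ((21−9)/6)² = 4.000
te_E = (2 + 4·7 + 18)/6 = 48/6 = 8; σ²_E = ((18−2)/6)² = 7.111
te_F = (1 + 4·3 + 11)/6 = 24/6 = 4; σ²_F = ((11−1)/6)² = 2.778
te_G = (13 + 4·14 + 21)/6 = 90/6 = 15; σ²_G = ((21−13)/6)² = 1.778
te_H = (12 + 4·13 + 14)/6 = 78/6 = 13; σ²_H = ((14−12)/6)² = 0.111
te_I = (11 + 4·13 + 21)/6 = 84/6 = 14; σ²_I = ((21−11)/6)² = 2.778
te_J = (4 + 4·5 + 18)/6 = 42/6 = 7; σ²_J = ((18−4)/6)² = 5.444

Forward pass:
ES_A = 0; EF_A = 5
ES_B = 0; EF_B = 13
ES_C = 0; EF_C = 2
ES_D = 0; EF_D = 13
ES_E = 0; EF_E = 8
ES_F = 13; EF_F = 13+4 = 17
ES_G = 5; EF_G = 5+15 = 20
ES_H = max(EF_A=5, EF_E=8) = 8; EF_H = 8+13 = 21
ES_I = max(EF_D=13, EF_E=8) = 13; EF_I = 13+14 = 27
ES_J = max(EF_C=2, EF_F=17, EF_G=20, EF_H=21, EF_I=27) = 27; EF_J = 27+7 = 34
Expected project duration μ = 34 days. Critical path: D → I → J.

Variance along critical path = 4.000 + 2.778 + 5.444 = 12.222
σ = √12.222 = 3.496 days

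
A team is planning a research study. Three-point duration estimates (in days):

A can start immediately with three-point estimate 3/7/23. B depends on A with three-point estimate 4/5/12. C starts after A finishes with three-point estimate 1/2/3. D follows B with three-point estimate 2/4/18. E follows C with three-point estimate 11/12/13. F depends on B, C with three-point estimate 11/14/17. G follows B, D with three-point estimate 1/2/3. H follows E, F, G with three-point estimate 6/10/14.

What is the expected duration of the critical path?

te_A = (3 + 4·7 + 23)/6 = 54/6 = 9
te_B = (4 + 4·5 + 12)/6 = 36/6 = 6
te_C = (1 + 4·2 + 3)/6 = 12/6 = 2
te_D = (2 + 4·4 + 18)/6 = 36/6 = 6
te_E = (11 + 4·12 + 13)/6 = 72/6 = 12
te_F = (11 + 4·14 + 17)/6 = 84/6 = 14
te_G = (1 + 4·2 + 3)/6 = 12/6 = 2
te_H = (6 + 4·10 + 14)/6 = 60/6 = 10

Forward pass:
ES_A = 0; EF_A = 9
ES_B = 9; EF_B = 9+6 = 15
ES_C = 9; EF_C = 9+2 = 11
ES_D = 15; EF_D = 15+6 = 21
ES_E = 11; EF_E = 11+12 = 23
ES_F = max(EF_B=15, EF_C=11) = 15; EF_F = 15+14 = 29
ES_G = max(EF_B=15, EF_D=21) = 21; EF_G = 21+2 = 23
ES_H = max(EF_E=23, EF_F=29, EF_G=23) = 29; EF_H = 29+10 = 39
Expected project duration μ = 39 days. Critical path: A → B → F → H.

39 days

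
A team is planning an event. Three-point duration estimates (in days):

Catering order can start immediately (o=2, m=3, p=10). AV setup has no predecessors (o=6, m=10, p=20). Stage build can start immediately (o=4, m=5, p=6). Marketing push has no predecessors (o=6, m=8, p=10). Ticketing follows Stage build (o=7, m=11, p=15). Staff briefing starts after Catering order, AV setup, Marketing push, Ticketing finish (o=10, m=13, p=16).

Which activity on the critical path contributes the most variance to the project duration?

te_Catering order = (2 + 4·3 + 10)/6 = 24/6 = 4; σ²_Catering order = ((10−2)/6)² = 1.778
te_AV setup = (6 + 4·10 + 20)/6 = 66/6 = 11; σ²_AV setup = ((20−6)/6)² = 5.444
te_Stage build = (4 + 4·5 + 6)/6 = 30/6 = 5; σ²_Stage build = ((6−4)/6)² = 0.111
te_Marketing push = (6 + 4·8 + 10)/6 = 48/6 = 8; σ²_Marketing push = ((10−6)/6)² = 0.444
te_Ticketing = (7 + 4·11 + 15)/6 = 66/6 = 11; σ²_Ticketing = ((15−7)/6)² = 1.778
te_Staff briefing = (10 + 4·13 + 16)/6 = 78/6 = 13; σ²_Staff briefing = ((16−10)/6)² = 1.000

Forward pass:
ES_Catering order = 0; EF_Catering order = 4
ES_AV setup = 0; EF_AV setup = 11
ES_Stage build = 0; EF_Stage build = 5
ES_Marketing push = 0; EF_Marketing push = 8
ES_Ticketing = 5; EF_Ticketing = 5+11 = 16
ES_Staff briefing = max(EF_Catering order=4, EF_AV setup=11, EF_Marketing push=8, EF_Ticketing=16) = 16; EF_Staff briefing = 16+13 = 29
Expected project duration μ = 29 days. Critical path: Stage build → Ticketing → Staff briefing.

Variances on critical path: σ²_Stage build=0.111, σ²_Ticketing=1.778, σ²_Staff briefing=1.000.
Largest is σ²_Ticketing = 1.778.

Ticketing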